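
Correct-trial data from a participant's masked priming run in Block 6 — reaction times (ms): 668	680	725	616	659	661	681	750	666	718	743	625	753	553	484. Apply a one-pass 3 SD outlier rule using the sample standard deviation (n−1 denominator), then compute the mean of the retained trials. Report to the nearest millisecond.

665 ms

n = 15, ΣRT = 9982, M = 665.467
Σ(x−M)² = 77307.73; s = √(77307.73/14) = 74.310
Cutoffs: 665.467 ± 3·74.310 → [442.5, 888.4]
No RTs fall outside the cutoffs; all 15 retained. Mean = 9982/15 = 665.467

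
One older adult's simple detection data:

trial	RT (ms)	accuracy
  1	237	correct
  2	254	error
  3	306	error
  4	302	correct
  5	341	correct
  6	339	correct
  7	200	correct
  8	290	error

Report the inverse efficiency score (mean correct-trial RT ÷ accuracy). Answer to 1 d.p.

Correct trials (n=5): 237, 302, 341, 339, 200
Mean correct RT = 1419/5 = 283.8000 ms
Proportion correct = 5/8
IES = 283.8000 / (5/8) = 454.080 ms

454.1 ms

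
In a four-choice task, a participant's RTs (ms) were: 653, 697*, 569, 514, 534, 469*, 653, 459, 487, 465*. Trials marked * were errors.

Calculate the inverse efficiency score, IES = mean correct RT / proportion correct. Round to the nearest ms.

790 ms

Correct trials (n=7): 653, 569, 514, 534, 653, 459, 487
Mean correct RT = 3869/7 = 552.7143 ms
Proportion correct = 7/10
IES = 552.7143 / (7/10) = 789.592 ms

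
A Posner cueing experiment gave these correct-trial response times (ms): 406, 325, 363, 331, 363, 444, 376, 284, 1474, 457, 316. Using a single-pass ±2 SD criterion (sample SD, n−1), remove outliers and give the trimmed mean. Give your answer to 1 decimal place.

366.5 ms

n = 11, ΣRT = 5139, M = 467.182
Σ(x−M)² = 1143261.64; s = √(1143261.64/10) = 338.122
Cutoffs: 467.182 ± 2·338.122 → [-209.1, 1143.4]
Outside: 1474 → excluded.
Retained (n=10): Σ = 3665, mean = 3665/10 = 366.500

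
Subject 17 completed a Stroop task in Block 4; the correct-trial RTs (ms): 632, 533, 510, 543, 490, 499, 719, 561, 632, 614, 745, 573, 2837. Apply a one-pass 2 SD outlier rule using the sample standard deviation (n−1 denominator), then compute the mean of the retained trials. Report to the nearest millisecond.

n = 13, ΣRT = 9888, M = 760.615
Σ(x−M)² = 4746623.08; s = √(4746623.08/12) = 628.929
Cutoffs: 760.615 ± 2·628.929 → [-497.2, 2018.5]
Outside: 2837 → excluded.
Retained (n=12): Σ = 7051, mean = 7051/12 = 587.583

588 ms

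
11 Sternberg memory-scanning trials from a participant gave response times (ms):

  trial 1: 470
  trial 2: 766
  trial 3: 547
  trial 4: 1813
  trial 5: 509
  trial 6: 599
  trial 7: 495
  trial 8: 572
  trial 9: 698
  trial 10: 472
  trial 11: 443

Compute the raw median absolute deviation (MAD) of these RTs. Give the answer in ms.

Sorted: 443, 470, 472, 495, 509, 547, 572, 599, 698, 766, 1813 → median = 547
|x − 547|: 77, 219, 0, 1266, 38, 52, 52, 25, 151, 75, 104
Sorted deviations: 0, 25, 38, 52, 52, 75, 77, 104, 151, 219, 1266 → MAD = 75

75 ms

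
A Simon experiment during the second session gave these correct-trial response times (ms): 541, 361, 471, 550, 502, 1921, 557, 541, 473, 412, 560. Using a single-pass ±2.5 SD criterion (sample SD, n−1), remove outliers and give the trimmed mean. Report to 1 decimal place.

496.8 ms

n = 11, ΣRT = 6889, M = 626.273
Σ(x−M)² = 1885198.18; s = √(1885198.18/10) = 434.189
Cutoffs: 626.273 ± 2.5·434.189 → [-459.2, 1711.7]
Outside: 1921 → excluded.
Retained (n=10): Σ = 4968, mean = 4968/10 = 496.800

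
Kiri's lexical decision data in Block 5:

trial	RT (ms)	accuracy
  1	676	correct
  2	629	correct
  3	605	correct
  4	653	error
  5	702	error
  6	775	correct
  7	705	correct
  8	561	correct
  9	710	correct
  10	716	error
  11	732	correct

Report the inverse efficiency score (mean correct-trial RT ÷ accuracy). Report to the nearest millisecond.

Correct trials (n=8): 676, 629, 605, 775, 705, 561, 710, 732
Mean correct RT = 5393/8 = 674.1250 ms
Proportion correct = 8/11
IES = 674.1250 / (8/11) = 926.922 ms

927 ms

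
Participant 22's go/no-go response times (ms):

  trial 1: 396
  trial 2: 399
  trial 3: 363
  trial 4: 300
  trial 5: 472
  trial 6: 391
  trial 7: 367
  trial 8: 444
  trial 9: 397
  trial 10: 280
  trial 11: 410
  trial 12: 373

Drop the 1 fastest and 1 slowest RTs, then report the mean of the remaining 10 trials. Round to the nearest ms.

Sorted: 280, 300, 363, 367, 373, 391, 396, 397, 399, 410, 444, 472
Drop lowest 1 (280) and highest 1 (472)
Remaining (n=10): Σ = 3840, mean = 3840/10 = 384.000

384 ms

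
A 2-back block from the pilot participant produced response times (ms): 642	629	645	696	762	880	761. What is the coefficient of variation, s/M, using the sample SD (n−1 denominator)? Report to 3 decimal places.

n = 7, Σ = 5015, M = 716.4286
Σ(x−M)² = 49521.714; s = √(49521.714/6) = 90.8494
CV = 90.8494 / 716.4286 = 0.12681

0.127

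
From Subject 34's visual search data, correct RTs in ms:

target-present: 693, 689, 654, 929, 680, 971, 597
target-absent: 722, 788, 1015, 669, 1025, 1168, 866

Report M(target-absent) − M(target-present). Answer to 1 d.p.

M(target-present) = 5213/7 = 744.714
M(target-absent) = 6253/7 = 893.286
Difference = 893.286 − 744.714 = 148.571 ms

148.6 ms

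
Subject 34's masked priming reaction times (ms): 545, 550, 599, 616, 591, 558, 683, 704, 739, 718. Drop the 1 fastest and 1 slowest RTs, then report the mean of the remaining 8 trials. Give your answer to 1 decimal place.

Sorted: 545, 550, 558, 591, 599, 616, 683, 704, 718, 739
Drop lowest 1 (545) and highest 1 (739)
Remaining (n=8): Σ = 5019, mean = 5019/8 = 627.375

627.4 ms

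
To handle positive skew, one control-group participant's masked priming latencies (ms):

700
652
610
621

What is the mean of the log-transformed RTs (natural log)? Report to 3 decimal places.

ln(RT): 6.5511, 6.4800, 6.4135, 6.4313
Σ ln(RT) = 25.8759
Mean = 25.8759/4 = 6.46898

6.469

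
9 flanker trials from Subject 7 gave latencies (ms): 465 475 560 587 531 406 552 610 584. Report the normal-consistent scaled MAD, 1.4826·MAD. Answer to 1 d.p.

Sorted: 406, 465, 475, 531, 552, 560, 584, 587, 610 → median = 552
|x − 552| sorted: 0, 8, 21, 32, 35, 58, 77, 87, 146 → MAD = 35
Robust SD ≈ 1.4826 × 35 = 51.891

51.9 ms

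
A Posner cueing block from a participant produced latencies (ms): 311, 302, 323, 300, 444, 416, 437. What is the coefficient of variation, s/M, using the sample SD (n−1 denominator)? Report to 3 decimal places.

0.185

n = 7, Σ = 2533, M = 361.8571
Σ(x−M)² = 26830.857; s = √(26830.857/6) = 66.8716
CV = 66.8716 / 361.8571 = 0.18480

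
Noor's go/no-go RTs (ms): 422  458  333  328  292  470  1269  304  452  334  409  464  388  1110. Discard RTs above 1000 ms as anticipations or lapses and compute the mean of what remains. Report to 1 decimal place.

Excluded: 1110, 1269
Retained (n=12): Σ = 4654
Mean = 4654/12 = 387.8333

387.8 ms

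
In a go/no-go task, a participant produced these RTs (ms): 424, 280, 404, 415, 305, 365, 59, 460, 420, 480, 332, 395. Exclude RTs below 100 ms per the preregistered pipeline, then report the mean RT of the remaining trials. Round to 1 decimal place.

Excluded: 59
Retained (n=11): Σ = 4280
Mean = 4280/11 = 389.0909

389.1 ms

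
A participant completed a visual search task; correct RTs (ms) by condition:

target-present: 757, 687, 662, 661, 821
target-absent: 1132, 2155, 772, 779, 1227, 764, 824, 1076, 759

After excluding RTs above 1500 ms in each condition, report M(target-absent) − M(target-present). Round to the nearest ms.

target-absent: exclude 2155
M(target-present) = 3588/5 = 717.600
M(target-absent) = 7333/8 = 916.625
Difference = 916.625 − 717.600 = 199.025 ms

199 ms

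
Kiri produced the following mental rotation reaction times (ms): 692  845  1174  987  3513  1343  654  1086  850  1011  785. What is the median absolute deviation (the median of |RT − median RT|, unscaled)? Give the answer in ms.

Sorted: 654, 692, 785, 845, 850, 987, 1011, 1086, 1174, 1343, 3513 → median = 987
|x − 987|: 295, 142, 187, 0, 2526, 356, 333, 99, 137, 24, 202
Sorted deviations: 0, 24, 99, 137, 142, 187, 202, 295, 333, 356, 2526 → MAD = 187

187 ms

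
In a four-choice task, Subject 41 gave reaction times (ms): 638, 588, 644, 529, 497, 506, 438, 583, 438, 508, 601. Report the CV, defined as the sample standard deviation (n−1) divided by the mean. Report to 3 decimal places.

n = 11, Σ = 5970, M = 542.7273
Σ(x−M)² = 53170.182; s = √(53170.182/10) = 72.9179
CV = 72.9179 / 542.7273 = 0.13435

0.134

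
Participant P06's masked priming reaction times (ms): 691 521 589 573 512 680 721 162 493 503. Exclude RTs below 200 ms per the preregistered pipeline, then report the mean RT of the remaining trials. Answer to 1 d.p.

587.0 ms

Excluded: 162
Retained (n=9): Σ = 5283
Mean = 5283/9 = 587.0000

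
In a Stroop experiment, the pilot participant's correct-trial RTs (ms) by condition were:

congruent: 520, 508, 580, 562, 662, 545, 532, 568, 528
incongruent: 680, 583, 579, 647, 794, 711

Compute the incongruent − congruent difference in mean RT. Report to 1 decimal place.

M(congruent) = 5005/9 = 556.111
M(incongruent) = 3994/6 = 665.667
Difference = 665.667 − 556.111 = 109.556 ms

109.6 ms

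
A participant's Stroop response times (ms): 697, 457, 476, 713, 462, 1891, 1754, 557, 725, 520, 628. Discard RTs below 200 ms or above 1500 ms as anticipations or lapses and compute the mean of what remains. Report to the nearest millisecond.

Excluded: 1754, 1891
Retained (n=9): Σ = 5235
Mean = 5235/9 = 581.6667

582 ms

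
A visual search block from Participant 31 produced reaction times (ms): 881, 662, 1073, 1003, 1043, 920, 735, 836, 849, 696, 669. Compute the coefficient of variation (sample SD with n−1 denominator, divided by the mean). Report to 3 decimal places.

0.175

n = 11, Σ = 9367, M = 851.5455
Σ(x−M)² = 221464.727; s = √(221464.727/10) = 148.8169
CV = 148.8169 / 851.5455 = 0.17476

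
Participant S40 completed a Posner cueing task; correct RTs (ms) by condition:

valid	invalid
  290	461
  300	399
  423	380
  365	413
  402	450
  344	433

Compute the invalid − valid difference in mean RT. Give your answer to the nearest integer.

69 ms

M(valid) = 2124/6 = 354.000
M(invalid) = 2536/6 = 422.667
Difference = 422.667 − 354.000 = 68.667 ms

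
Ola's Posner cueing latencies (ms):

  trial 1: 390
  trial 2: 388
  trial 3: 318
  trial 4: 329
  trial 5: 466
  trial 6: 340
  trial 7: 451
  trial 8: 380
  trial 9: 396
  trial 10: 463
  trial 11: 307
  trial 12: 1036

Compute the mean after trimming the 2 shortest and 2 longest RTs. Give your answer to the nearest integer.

392 ms

Sorted: 307, 318, 329, 340, 380, 388, 390, 396, 451, 463, 466, 1036
Drop lowest 2 (307, 318) and highest 2 (466, 1036)
Remaining (n=8): Σ = 3137, mean = 3137/8 = 392.125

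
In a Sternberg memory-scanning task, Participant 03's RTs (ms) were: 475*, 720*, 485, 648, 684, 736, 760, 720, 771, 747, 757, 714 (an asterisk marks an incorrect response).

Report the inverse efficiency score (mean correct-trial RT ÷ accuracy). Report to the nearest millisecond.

Correct trials (n=10): 485, 648, 684, 736, 760, 720, 771, 747, 757, 714
Mean correct RT = 7022/10 = 702.2000 ms
Proportion correct = 10/12
IES = 702.2000 / (10/12) = 842.640 ms

843 ms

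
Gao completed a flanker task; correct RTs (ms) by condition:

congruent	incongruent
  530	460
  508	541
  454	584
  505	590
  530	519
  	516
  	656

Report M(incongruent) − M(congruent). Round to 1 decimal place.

46.9 ms

M(congruent) = 2527/5 = 505.400
M(incongruent) = 3866/7 = 552.286
Difference = 552.286 − 505.400 = 46.886 ms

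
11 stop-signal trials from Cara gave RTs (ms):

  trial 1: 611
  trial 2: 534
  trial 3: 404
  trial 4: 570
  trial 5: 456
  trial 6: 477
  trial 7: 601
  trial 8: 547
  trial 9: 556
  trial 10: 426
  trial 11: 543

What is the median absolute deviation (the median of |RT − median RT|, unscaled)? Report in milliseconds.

Sorted: 404, 426, 456, 477, 534, 543, 547, 556, 570, 601, 611 → median = 543
|x − 543|: 68, 9, 139, 27, 87, 66, 58, 4, 13, 117, 0
Sorted deviations: 0, 4, 9, 13, 27, 58, 66, 68, 87, 117, 139 → MAD = 58

58 ms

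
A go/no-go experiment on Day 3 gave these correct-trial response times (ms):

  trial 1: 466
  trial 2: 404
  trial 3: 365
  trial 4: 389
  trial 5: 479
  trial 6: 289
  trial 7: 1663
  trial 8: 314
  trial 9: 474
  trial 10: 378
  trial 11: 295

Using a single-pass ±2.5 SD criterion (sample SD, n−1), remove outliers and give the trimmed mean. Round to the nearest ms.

385 ms

n = 11, ΣRT = 5516, M = 501.455
Σ(x−M)² = 1530606.73; s = √(1530606.73/10) = 391.230
Cutoffs: 501.455 ± 2.5·391.230 → [-476.6, 1479.5]
Outside: 1663 → excluded.
Retained (n=10): Σ = 3853, mean = 3853/10 = 385.300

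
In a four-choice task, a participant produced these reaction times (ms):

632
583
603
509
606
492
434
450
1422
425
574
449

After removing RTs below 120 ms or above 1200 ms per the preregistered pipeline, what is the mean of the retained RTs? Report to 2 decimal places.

Excluded: 1422
Retained (n=11): Σ = 5757
Mean = 5757/11 = 523.3636

523.36 ms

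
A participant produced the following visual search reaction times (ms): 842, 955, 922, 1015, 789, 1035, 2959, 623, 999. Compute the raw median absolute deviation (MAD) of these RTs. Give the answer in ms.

80 ms

Sorted: 623, 789, 842, 922, 955, 999, 1015, 1035, 2959 → median = 955
|x − 955|: 113, 0, 33, 60, 166, 80, 2004, 332, 44
Sorted deviations: 0, 33, 44, 60, 80, 113, 166, 332, 2004 → MAD = 80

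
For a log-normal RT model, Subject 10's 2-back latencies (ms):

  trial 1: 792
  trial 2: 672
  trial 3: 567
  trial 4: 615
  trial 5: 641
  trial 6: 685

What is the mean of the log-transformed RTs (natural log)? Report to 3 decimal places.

ln(RT): 6.6746, 6.5103, 6.3404, 6.4216, 6.4630, 6.5294
Σ ln(RT) = 38.9392
Mean = 38.9392/6 = 6.48987

6.490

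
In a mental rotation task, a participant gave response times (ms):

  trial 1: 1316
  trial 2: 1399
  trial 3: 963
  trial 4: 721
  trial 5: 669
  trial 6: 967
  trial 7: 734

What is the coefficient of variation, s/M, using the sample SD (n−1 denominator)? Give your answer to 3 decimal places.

0.302

n = 7, Σ = 6769, M = 967.0000
Σ(x−M)² = 512050.000; s = √(512050.000/6) = 292.1330
CV = 292.1330 / 967.0000 = 0.30210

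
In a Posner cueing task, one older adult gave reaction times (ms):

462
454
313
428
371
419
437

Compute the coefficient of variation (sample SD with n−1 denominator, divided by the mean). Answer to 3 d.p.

0.128

n = 7, Σ = 2884, M = 412.0000
Σ(x−M)² = 16676.000; s = √(16676.000/6) = 52.7194
CV = 52.7194 / 412.0000 = 0.12796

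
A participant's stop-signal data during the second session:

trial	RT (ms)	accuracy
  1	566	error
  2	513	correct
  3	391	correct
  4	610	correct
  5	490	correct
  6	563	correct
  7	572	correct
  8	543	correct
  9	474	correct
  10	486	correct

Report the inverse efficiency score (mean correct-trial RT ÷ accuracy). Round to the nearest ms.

573 ms

Correct trials (n=9): 513, 391, 610, 490, 563, 572, 543, 474, 486
Mean correct RT = 4642/9 = 515.7778 ms
Proportion correct = 9/10
IES = 515.7778 / (9/10) = 573.086 ms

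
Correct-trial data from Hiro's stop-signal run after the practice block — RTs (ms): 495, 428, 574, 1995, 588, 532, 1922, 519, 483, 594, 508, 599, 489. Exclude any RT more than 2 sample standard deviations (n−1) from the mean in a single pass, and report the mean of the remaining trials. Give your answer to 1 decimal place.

528.1 ms

n = 13, ΣRT = 9726, M = 748.154
Σ(x−M)² = 3495489.69; s = √(3495489.69/12) = 539.714
Cutoffs: 748.154 ± 2·539.714 → [-331.3, 1827.6]
Outside: 1922, 1995 → excluded.
Retained (n=11): Σ = 5809, mean = 5809/11 = 528.091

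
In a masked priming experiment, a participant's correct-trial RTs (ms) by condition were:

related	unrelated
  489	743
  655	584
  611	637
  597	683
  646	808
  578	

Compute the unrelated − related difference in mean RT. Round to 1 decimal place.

M(related) = 3576/6 = 596.000
M(unrelated) = 3455/5 = 691.000
Difference = 691.000 − 596.000 = 95.000 ms

95.0 ms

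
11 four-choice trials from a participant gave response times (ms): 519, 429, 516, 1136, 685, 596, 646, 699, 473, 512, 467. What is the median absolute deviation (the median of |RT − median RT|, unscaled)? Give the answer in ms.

77 ms

Sorted: 429, 467, 473, 512, 516, 519, 596, 646, 685, 699, 1136 → median = 519
|x − 519|: 0, 90, 3, 617, 166, 77, 127, 180, 46, 7, 52
Sorted deviations: 0, 3, 7, 46, 52, 77, 90, 127, 166, 180, 617 → MAD = 77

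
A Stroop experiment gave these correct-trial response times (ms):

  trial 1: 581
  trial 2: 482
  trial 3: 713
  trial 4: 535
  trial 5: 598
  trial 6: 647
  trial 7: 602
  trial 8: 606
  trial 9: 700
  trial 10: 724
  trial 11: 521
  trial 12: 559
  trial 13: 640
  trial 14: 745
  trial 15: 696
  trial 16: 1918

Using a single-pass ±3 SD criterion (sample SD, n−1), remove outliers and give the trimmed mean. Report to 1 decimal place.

623.3 ms

n = 16, ΣRT = 11267, M = 704.188
Σ(x−M)² = 1662114.44; s = √(1662114.44/15) = 332.878
Cutoffs: 704.188 ± 3·332.878 → [-294.4, 1702.8]
Outside: 1918 → excluded.
Retained (n=15): Σ = 9349, mean = 9349/15 = 623.267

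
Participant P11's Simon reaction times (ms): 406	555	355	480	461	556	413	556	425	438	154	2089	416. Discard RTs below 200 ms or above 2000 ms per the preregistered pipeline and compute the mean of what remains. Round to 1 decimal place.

460.1 ms

Excluded: 154, 2089
Retained (n=11): Σ = 5061
Mean = 5061/11 = 460.0909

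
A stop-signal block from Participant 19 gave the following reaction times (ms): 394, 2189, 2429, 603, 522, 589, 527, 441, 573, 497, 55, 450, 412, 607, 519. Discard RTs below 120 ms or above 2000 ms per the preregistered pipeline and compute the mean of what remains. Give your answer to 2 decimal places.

511.17 ms

Excluded: 55, 2189, 2429
Retained (n=12): Σ = 6134
Mean = 6134/12 = 511.1667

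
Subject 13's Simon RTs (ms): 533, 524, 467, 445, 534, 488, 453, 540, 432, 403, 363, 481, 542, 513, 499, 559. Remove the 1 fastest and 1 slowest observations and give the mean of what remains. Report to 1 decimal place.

489.6 ms

Sorted: 363, 403, 432, 445, 453, 467, 481, 488, 499, 513, 524, 533, 534, 540, 542, 559
Drop lowest 1 (363) and highest 1 (559)
Remaining (n=14): Σ = 6854, mean = 6854/14 = 489.571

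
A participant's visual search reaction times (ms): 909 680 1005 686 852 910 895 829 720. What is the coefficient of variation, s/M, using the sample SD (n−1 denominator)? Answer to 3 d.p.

n = 9, Σ = 7486, M = 831.7778
Σ(x−M)² = 103283.556; s = √(103283.556/8) = 113.6241
CV = 113.6241 / 831.7778 = 0.13660

0.137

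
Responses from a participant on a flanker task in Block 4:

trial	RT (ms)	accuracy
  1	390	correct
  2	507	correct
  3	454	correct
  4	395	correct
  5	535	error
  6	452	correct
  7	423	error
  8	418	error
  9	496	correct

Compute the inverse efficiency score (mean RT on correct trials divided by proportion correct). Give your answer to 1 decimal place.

Correct trials (n=6): 390, 507, 454, 395, 452, 496
Mean correct RT = 2694/6 = 449.0000 ms
Proportion correct = 6/9
IES = 449.0000 / (6/9) = 673.500 ms

673.5 ms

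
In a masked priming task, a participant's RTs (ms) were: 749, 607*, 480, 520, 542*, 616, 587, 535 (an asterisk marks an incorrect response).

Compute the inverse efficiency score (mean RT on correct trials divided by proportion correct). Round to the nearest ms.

Correct trials (n=6): 749, 480, 520, 616, 587, 535
Mean correct RT = 3487/6 = 581.1667 ms
Proportion correct = 6/8
IES = 581.1667 / (6/8) = 774.889 ms

775 ms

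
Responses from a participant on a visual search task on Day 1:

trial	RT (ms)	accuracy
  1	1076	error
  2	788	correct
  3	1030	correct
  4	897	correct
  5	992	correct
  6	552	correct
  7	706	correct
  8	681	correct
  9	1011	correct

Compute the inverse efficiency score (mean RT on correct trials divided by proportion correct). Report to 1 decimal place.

936.1 ms

Correct trials (n=8): 788, 1030, 897, 992, 552, 706, 681, 1011
Mean correct RT = 6657/8 = 832.1250 ms
Proportion correct = 8/9
IES = 832.1250 / (8/9) = 936.141 ms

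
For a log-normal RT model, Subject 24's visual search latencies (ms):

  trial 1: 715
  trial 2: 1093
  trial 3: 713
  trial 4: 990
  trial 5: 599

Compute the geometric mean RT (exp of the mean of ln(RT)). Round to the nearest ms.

ln(RT): 6.5723, 6.9967, 6.5695, 6.8977, 6.3953
Mean ln(RT) = 33.4314/5 = 6.68628
Geometric mean = exp(6.68628) = 801.34 ms

801 ms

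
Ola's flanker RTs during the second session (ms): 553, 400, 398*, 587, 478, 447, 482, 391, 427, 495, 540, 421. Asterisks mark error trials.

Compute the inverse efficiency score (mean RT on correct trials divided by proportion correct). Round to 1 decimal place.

517.8 ms

Correct trials (n=11): 553, 400, 587, 478, 447, 482, 391, 427, 495, 540, 421
Mean correct RT = 5221/11 = 474.6364 ms
Proportion correct = 11/12
IES = 474.6364 / (11/12) = 517.785 ms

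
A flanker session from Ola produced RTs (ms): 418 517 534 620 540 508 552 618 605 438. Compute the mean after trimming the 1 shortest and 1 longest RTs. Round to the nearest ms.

Sorted: 418, 438, 508, 517, 534, 540, 552, 605, 618, 620
Drop lowest 1 (418) and highest 1 (620)
Remaining (n=8): Σ = 4312, mean = 4312/8 = 539.000

539 ms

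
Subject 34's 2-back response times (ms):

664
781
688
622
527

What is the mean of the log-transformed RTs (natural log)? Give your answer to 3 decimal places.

6.479

ln(RT): 6.4983, 6.6606, 6.5338, 6.4329, 6.2672
Σ ln(RT) = 32.3928
Mean = 32.3928/5 = 6.47856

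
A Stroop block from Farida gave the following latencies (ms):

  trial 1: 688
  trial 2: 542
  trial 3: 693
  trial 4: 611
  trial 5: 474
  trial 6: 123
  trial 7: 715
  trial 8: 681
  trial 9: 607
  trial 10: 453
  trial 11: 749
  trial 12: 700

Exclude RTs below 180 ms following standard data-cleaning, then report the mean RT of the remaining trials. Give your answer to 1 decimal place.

628.5 ms

Excluded: 123
Retained (n=11): Σ = 6913
Mean = 6913/11 = 628.4545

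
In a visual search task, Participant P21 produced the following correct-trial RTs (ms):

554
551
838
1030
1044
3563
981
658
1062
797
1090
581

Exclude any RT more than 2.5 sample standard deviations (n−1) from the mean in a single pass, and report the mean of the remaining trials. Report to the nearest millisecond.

n = 12, ΣRT = 12749, M = 1062.417
Σ(x−M)² = 7297854.92; s = √(7297854.92/11) = 814.519
Cutoffs: 1062.417 ± 2.5·814.519 → [-973.9, 3098.7]
Outside: 3563 → excluded.
Retained (n=11): Σ = 9186, mean = 9186/11 = 835.091

835 ms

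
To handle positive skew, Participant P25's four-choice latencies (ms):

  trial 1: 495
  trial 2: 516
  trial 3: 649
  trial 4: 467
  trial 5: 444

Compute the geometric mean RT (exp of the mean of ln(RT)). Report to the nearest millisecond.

ln(RT): 6.2046, 6.2461, 6.4754, 6.1463, 6.0958
Mean ln(RT) = 31.1683/5 = 6.23365
Geometric mean = exp(6.23365) = 509.61 ms

510 ms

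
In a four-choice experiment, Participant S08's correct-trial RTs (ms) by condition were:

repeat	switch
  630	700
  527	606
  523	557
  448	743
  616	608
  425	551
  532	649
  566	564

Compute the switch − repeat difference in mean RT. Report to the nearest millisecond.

89 ms

M(repeat) = 4267/8 = 533.375
M(switch) = 4978/8 = 622.250
Difference = 622.250 − 533.375 = 88.875 ms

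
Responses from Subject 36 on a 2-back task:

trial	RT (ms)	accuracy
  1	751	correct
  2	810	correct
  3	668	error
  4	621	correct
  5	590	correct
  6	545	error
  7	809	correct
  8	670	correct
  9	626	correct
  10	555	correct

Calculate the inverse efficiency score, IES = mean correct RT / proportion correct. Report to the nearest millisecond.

Correct trials (n=8): 751, 810, 621, 590, 809, 670, 626, 555
Mean correct RT = 5432/8 = 679.0000 ms
Proportion correct = 8/10
IES = 679.0000 / (8/10) = 848.750 ms

849 ms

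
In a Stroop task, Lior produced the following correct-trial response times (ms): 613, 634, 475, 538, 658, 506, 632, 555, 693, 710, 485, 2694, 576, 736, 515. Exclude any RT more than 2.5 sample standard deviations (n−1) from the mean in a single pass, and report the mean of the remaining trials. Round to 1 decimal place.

594.7 ms

n = 15, ΣRT = 11020, M = 734.667
Σ(x−M)² = 4209123.33; s = √(4209123.33/14) = 548.317
Cutoffs: 734.667 ± 2.5·548.317 → [-636.1, 2105.5]
Outside: 2694 → excluded.
Retained (n=14): Σ = 8326, mean = 8326/14 = 594.714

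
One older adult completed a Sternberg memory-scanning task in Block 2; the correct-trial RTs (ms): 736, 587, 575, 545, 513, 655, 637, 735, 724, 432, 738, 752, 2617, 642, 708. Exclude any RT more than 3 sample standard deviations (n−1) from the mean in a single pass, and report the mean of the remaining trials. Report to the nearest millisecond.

n = 15, ΣRT = 11596, M = 773.067
Σ(x−M)² = 3770686.93; s = √(3770686.93/14) = 518.975
Cutoffs: 773.067 ± 3·518.975 → [-783.9, 2330.0]
Outside: 2617 → excluded.
Retained (n=14): Σ = 8979, mean = 8979/14 = 641.357

641 ms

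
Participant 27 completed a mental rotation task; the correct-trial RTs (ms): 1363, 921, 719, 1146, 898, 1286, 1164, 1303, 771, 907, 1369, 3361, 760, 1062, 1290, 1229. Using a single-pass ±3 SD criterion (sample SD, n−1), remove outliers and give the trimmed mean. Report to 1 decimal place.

n = 16, ΣRT = 19549, M = 1221.812
Σ(x−M)² = 5631536.44; s = √(5631536.44/15) = 612.728
Cutoffs: 1221.812 ± 3·612.728 → [-616.4, 3060.0]
Outside: 3361 → excluded.
Retained (n=15): Σ = 16188, mean = 16188/15 = 1079.200

1079.2 ms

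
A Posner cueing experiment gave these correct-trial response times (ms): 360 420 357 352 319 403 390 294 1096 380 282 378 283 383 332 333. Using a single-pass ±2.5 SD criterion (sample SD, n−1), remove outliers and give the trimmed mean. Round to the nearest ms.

n = 16, ΣRT = 6362, M = 397.625
Σ(x−M)² = 546283.75; s = √(546283.75/15) = 190.837
Cutoffs: 397.625 ± 2.5·190.837 → [-79.5, 874.7]
Outside: 1096 → excluded.
Retained (n=15): Σ = 5266, mean = 5266/15 = 351.067

351 ms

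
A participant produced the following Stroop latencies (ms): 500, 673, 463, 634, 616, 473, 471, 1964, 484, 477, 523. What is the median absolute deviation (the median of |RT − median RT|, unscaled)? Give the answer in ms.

29 ms

Sorted: 463, 471, 473, 477, 484, 500, 523, 616, 634, 673, 1964 → median = 500
|x − 500|: 0, 173, 37, 134, 116, 27, 29, 1464, 16, 23, 23
Sorted deviations: 0, 16, 23, 23, 27, 29, 37, 116, 134, 173, 1464 → MAD = 29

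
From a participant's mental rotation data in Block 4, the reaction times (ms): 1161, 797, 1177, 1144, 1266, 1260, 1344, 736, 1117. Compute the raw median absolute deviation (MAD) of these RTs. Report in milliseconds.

Sorted: 736, 797, 1117, 1144, 1161, 1177, 1260, 1266, 1344 → median = 1161
|x − 1161|: 0, 364, 16, 17, 105, 99, 183, 425, 44
Sorted deviations: 0, 16, 17, 44, 99, 105, 183, 364, 425 → MAD = 99

99 ms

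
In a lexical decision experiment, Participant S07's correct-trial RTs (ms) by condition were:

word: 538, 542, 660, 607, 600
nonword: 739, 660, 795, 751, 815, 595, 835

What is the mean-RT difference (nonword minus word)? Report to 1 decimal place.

152.0 ms

M(word) = 2947/5 = 589.400
M(nonword) = 5190/7 = 741.429
Difference = 741.429 − 589.400 = 152.029 ms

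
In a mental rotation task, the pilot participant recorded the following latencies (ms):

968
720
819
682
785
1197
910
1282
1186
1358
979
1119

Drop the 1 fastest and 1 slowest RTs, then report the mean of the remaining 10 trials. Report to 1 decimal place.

Sorted: 682, 720, 785, 819, 910, 968, 979, 1119, 1186, 1197, 1282, 1358
Drop lowest 1 (682) and highest 1 (1358)
Remaining (n=10): Σ = 9965, mean = 9965/10 = 996.500

996.5 ms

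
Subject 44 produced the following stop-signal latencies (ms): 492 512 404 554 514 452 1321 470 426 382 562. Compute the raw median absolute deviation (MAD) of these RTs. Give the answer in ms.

62 ms

Sorted: 382, 404, 426, 452, 470, 492, 512, 514, 554, 562, 1321 → median = 492
|x − 492|: 0, 20, 88, 62, 22, 40, 829, 22, 66, 110, 70
Sorted deviations: 0, 20, 22, 22, 40, 62, 66, 70, 88, 110, 829 → MAD = 62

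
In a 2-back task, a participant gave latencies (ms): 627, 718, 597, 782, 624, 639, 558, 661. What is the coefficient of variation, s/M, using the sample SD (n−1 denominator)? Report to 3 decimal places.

0.108

n = 8, Σ = 5206, M = 650.7500
Σ(x−M)² = 34763.500; s = √(34763.500/7) = 70.4714
CV = 70.4714 / 650.7500 = 0.10829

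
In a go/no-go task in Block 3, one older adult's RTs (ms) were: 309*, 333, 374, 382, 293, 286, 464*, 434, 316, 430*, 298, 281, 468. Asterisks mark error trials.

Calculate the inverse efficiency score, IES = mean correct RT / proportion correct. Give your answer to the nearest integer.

Correct trials (n=10): 333, 374, 382, 293, 286, 434, 316, 298, 281, 468
Mean correct RT = 3465/10 = 346.5000 ms
Proportion correct = 10/13
IES = 346.5000 / (10/13) = 450.450 ms

450 ms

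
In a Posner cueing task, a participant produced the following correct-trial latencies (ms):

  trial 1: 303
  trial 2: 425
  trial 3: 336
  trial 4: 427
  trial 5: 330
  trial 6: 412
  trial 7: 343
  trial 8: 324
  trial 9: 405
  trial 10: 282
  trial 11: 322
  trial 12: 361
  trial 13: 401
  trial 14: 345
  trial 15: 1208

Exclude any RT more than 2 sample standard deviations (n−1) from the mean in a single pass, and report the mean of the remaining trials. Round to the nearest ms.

n = 15, ΣRT = 6224, M = 414.933
Σ(x−M)² = 703026.93; s = √(703026.93/14) = 224.090
Cutoffs: 414.933 ± 2·224.090 → [-33.2, 863.1]
Outside: 1208 → excluded.
Retained (n=14): Σ = 5016, mean = 5016/14 = 358.286

358 ms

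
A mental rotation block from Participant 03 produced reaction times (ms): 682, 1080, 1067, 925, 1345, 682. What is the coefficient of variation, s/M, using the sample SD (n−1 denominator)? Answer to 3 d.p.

n = 6, Σ = 5781, M = 963.5000
Σ(x−M)² = 329793.500; s = √(329793.500/5) = 256.8243
CV = 256.8243 / 963.5000 = 0.26655

0.267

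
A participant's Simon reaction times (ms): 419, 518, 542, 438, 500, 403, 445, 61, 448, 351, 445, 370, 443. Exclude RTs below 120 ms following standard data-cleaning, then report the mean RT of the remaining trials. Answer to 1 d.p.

443.5 ms

Excluded: 61
Retained (n=12): Σ = 5322
Mean = 5322/12 = 443.5000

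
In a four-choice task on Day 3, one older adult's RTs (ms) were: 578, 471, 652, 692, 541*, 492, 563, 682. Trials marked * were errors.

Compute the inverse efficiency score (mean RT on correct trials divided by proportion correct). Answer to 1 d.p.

674.3 ms

Correct trials (n=7): 578, 471, 652, 692, 492, 563, 682
Mean correct RT = 4130/7 = 590.0000 ms
Proportion correct = 7/8
IES = 590.0000 / (7/8) = 674.286 ms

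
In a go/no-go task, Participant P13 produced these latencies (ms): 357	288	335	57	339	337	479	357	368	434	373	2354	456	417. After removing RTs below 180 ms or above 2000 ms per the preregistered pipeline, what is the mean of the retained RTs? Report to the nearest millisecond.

378 ms

Excluded: 57, 2354
Retained (n=12): Σ = 4540
Mean = 4540/12 = 378.3333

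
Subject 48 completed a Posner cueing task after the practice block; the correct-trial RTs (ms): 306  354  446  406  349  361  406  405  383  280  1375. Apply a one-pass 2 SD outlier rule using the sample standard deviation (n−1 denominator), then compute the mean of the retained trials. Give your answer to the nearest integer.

n = 11, ΣRT = 5071, M = 461.000
Σ(x−M)² = 941670.00; s = √(941670.00/10) = 306.866
Cutoffs: 461.000 ± 2·306.866 → [-152.7, 1074.7]
Outside: 1375 → excluded.
Retained (n=10): Σ = 3696, mean = 3696/10 = 369.600

370 ms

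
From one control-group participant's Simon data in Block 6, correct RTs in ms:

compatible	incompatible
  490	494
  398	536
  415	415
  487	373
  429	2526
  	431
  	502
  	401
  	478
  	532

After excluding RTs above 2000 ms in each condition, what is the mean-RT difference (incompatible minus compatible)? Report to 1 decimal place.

18.6 ms

incompatible: exclude 2526
M(compatible) = 2219/5 = 443.800
M(incompatible) = 4162/9 = 462.444
Difference = 462.444 − 443.800 = 18.644 ms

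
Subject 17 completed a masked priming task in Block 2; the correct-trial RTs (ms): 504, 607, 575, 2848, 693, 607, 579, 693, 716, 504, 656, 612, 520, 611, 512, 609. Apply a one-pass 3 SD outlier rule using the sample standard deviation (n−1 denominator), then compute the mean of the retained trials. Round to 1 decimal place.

n = 16, ΣRT = 11846, M = 740.375
Σ(x−M)² = 4806197.75; s = √(4806197.75/15) = 566.051
Cutoffs: 740.375 ± 3·566.051 → [-957.8, 2438.5]
Outside: 2848 → excluded.
Retained (n=15): Σ = 8998, mean = 8998/15 = 599.867

599.9 ms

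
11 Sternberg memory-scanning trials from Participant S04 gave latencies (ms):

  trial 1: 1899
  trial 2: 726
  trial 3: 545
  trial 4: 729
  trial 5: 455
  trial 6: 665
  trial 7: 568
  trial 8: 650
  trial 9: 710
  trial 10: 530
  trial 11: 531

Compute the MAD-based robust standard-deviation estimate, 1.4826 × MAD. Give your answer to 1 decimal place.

121.6 ms

Sorted: 455, 530, 531, 545, 568, 650, 665, 710, 726, 729, 1899 → median = 650
|x − 650| sorted: 0, 15, 60, 76, 79, 82, 105, 119, 120, 195, 1249 → MAD = 82
Robust SD ≈ 1.4826 × 82 = 121.573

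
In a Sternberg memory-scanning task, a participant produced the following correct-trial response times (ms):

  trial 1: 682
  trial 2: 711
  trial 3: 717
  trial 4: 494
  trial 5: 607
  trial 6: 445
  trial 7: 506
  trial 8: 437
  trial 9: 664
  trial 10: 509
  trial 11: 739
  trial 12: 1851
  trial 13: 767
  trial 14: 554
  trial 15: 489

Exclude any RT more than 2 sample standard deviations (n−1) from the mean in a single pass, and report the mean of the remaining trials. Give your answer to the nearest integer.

594 ms

n = 15, ΣRT = 10172, M = 678.133
Σ(x−M)² = 1650901.73; s = √(1650901.73/14) = 343.397
Cutoffs: 678.133 ± 2·343.397 → [-8.7, 1364.9]
Outside: 1851 → excluded.
Retained (n=14): Σ = 8321, mean = 8321/14 = 594.357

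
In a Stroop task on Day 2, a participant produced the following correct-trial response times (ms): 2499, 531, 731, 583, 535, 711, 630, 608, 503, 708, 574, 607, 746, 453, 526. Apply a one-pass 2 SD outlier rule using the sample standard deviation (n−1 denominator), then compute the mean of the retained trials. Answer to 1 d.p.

n = 15, ΣRT = 10945, M = 729.667
Σ(x−M)² = 3463919.33; s = √(3463919.33/14) = 497.416
Cutoffs: 729.667 ± 2·497.416 → [-265.2, 1724.5]
Outside: 2499 → excluded.
Retained (n=14): Σ = 8446, mean = 8446/14 = 603.286

603.3 ms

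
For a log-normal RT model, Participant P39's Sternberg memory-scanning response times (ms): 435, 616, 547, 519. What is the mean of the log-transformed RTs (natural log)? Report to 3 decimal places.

6.264

ln(RT): 6.0753, 6.4232, 6.3044, 6.2519
Σ ln(RT) = 25.0549
Mean = 25.0549/4 = 6.26374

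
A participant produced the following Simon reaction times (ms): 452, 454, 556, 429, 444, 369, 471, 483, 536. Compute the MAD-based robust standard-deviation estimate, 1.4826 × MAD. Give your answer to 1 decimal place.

Sorted: 369, 429, 444, 452, 454, 471, 483, 536, 556 → median = 454
|x − 454| sorted: 0, 2, 10, 17, 25, 29, 82, 85, 102 → MAD = 25
Robust SD ≈ 1.4826 × 25 = 37.065

37.1 ms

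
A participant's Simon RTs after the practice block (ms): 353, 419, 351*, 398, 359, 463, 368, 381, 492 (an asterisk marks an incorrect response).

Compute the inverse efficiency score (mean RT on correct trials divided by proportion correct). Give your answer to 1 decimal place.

454.6 ms

Correct trials (n=8): 353, 419, 398, 359, 463, 368, 381, 492
Mean correct RT = 3233/8 = 404.1250 ms
Proportion correct = 8/9
IES = 404.1250 / (8/9) = 454.641 ms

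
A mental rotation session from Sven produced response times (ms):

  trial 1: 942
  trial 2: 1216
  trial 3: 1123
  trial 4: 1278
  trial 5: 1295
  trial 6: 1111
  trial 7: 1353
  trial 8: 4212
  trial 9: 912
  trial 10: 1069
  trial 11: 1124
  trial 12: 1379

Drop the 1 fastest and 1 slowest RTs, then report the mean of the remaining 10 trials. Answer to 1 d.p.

Sorted: 912, 942, 1069, 1111, 1123, 1124, 1216, 1278, 1295, 1353, 1379, 4212
Drop lowest 1 (912) and highest 1 (4212)
Remaining (n=10): Σ = 11890, mean = 11890/10 = 1189.000

1189.0 ms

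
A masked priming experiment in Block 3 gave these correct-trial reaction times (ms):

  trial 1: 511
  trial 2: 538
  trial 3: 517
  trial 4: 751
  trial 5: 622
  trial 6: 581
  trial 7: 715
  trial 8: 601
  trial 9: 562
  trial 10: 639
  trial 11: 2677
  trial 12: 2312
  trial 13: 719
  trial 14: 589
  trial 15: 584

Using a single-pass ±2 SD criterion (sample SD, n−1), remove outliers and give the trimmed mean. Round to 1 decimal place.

609.9 ms

n = 15, ΣRT = 12918, M = 861.200
Σ(x−M)² = 6294520.40; s = √(6294520.40/14) = 670.529
Cutoffs: 861.200 ± 2·670.529 → [-479.9, 2202.3]
Outside: 2312, 2677 → excluded.
Retained (n=13): Σ = 7929, mean = 7929/13 = 609.923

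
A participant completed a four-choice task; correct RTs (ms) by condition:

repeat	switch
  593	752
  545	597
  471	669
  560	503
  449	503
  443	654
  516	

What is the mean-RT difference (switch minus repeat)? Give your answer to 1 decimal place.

102.0 ms

M(repeat) = 3577/7 = 511.000
M(switch) = 3678/6 = 613.000
Difference = 613.000 − 511.000 = 102.000 ms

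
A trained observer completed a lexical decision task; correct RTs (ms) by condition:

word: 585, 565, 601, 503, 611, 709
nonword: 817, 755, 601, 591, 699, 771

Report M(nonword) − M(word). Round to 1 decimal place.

110.0 ms

M(word) = 3574/6 = 595.667
M(nonword) = 4234/6 = 705.667
Difference = 705.667 − 595.667 = 110.000 ms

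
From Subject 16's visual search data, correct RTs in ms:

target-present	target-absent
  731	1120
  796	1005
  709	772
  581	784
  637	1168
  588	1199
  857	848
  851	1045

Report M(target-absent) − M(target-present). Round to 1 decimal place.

M(target-present) = 5750/8 = 718.750
M(target-absent) = 7941/8 = 992.625
Difference = 992.625 − 718.750 = 273.875 ms

273.9 ms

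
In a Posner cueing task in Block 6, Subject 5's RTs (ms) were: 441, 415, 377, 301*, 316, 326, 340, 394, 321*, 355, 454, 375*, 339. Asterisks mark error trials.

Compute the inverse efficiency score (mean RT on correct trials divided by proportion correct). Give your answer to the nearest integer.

488 ms

Correct trials (n=10): 441, 415, 377, 316, 326, 340, 394, 355, 454, 339
Mean correct RT = 3757/10 = 375.7000 ms
Proportion correct = 10/13
IES = 375.7000 / (10/13) = 488.410 ms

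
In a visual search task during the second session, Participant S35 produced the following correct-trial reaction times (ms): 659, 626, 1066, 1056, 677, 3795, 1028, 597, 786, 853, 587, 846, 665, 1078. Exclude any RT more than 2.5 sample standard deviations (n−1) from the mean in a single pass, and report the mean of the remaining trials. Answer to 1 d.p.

809.5 ms

n = 14, ΣRT = 14319, M = 1022.786
Σ(x−M)² = 8715926.36; s = √(8715926.36/13) = 818.814
Cutoffs: 1022.786 ± 2.5·818.814 → [-1024.2, 3069.8]
Outside: 3795 → excluded.
Retained (n=13): Σ = 10524, mean = 10524/13 = 809.538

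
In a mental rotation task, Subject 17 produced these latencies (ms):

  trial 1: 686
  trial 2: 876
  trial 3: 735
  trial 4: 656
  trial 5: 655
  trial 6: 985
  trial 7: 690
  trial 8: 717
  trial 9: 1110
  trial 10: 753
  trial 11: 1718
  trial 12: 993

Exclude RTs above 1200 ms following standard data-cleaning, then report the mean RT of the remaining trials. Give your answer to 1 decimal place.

Excluded: 1718
Retained (n=11): Σ = 8856
Mean = 8856/11 = 805.0909

805.1 ms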